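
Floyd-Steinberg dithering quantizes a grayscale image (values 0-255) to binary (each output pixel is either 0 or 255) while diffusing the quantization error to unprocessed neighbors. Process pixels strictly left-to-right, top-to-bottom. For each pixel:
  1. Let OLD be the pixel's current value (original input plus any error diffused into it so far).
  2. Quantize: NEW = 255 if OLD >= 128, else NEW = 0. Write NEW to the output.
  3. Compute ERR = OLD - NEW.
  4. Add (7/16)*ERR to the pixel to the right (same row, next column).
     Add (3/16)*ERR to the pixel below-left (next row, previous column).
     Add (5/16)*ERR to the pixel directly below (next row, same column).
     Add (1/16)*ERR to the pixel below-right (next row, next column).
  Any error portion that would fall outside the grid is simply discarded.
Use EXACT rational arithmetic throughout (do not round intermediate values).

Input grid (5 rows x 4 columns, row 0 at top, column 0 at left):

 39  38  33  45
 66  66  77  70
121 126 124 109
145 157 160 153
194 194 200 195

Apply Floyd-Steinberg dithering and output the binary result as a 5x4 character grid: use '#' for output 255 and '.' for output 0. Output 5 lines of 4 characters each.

Answer: ....
.#..
.#.#
#.##
###.

Derivation:
(0,0): OLD=39 → NEW=0, ERR=39
(0,1): OLD=881/16 → NEW=0, ERR=881/16
(0,2): OLD=14615/256 → NEW=0, ERR=14615/256
(0,3): OLD=286625/4096 → NEW=0, ERR=286625/4096
(1,0): OLD=22659/256 → NEW=0, ERR=22659/256
(1,1): OLD=276629/2048 → NEW=255, ERR=-245611/2048
(1,2): OLD=3862329/65536 → NEW=0, ERR=3862329/65536
(1,3): OLD=127108063/1048576 → NEW=0, ERR=127108063/1048576
(2,0): OLD=4134455/32768 → NEW=0, ERR=4134455/32768
(2,1): OLD=168092877/1048576 → NEW=255, ERR=-99294003/1048576
(2,2): OLD=243734305/2097152 → NEW=0, ERR=243734305/2097152
(2,3): OLD=6758248381/33554432 → NEW=255, ERR=-1798131779/33554432
(3,0): OLD=2796327111/16777216 → NEW=255, ERR=-1481862969/16777216
(3,1): OLD=31794269849/268435456 → NEW=0, ERR=31794269849/268435456
(3,2): OLD=997170184039/4294967296 → NEW=255, ERR=-98046476441/4294967296
(3,3): OLD=9176118123601/68719476736 → NEW=255, ERR=-8347348444079/68719476736
(4,0): OLD=810057427451/4294967296 → NEW=255, ERR=-285159233029/4294967296
(4,1): OLD=6602754547057/34359738368 → NEW=255, ERR=-2158978736783/34359738368
(4,2): OLD=164930192874065/1099511627776 → NEW=255, ERR=-115445272208815/1099511627776
(4,3): OLD=1929471599704199/17592186044416 → NEW=0, ERR=1929471599704199/17592186044416
Row 0: ....
Row 1: .#..
Row 2: .#.#
Row 3: #.##
Row 4: ###.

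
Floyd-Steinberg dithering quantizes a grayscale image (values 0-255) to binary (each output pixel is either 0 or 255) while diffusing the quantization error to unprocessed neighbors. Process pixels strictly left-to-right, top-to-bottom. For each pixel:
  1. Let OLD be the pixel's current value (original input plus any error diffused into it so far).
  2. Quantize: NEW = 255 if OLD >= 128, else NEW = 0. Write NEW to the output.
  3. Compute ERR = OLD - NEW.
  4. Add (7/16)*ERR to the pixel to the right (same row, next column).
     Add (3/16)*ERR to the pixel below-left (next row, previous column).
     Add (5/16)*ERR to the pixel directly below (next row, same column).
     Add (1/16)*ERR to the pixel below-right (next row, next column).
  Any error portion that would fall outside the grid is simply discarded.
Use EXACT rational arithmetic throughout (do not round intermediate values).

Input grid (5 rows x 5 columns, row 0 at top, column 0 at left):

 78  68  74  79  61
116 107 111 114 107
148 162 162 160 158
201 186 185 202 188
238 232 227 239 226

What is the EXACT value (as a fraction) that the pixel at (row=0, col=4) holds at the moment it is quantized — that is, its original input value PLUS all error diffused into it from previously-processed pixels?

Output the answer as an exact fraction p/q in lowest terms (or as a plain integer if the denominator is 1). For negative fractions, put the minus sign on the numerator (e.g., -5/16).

(0,0): OLD=78 → NEW=0, ERR=78
(0,1): OLD=817/8 → NEW=0, ERR=817/8
(0,2): OLD=15191/128 → NEW=0, ERR=15191/128
(0,3): OLD=268129/2048 → NEW=255, ERR=-254111/2048
(0,4): OLD=220071/32768 → NEW=0, ERR=220071/32768
Target (0,4): original=61, with diffused error = 220071/32768

Answer: 220071/32768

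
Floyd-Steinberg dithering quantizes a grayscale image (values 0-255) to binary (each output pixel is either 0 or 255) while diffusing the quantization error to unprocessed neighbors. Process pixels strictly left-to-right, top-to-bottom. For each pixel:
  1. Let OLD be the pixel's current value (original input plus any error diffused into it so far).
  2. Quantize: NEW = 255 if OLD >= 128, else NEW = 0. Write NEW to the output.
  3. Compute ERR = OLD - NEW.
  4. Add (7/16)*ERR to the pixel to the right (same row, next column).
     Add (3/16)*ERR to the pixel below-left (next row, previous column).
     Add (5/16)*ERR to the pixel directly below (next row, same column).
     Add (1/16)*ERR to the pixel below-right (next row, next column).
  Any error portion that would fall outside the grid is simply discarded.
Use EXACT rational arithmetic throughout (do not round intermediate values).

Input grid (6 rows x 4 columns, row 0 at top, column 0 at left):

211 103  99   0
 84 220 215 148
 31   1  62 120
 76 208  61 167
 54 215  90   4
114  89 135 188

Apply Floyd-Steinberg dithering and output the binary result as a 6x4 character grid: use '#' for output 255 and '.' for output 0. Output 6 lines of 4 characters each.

(0,0): OLD=211 → NEW=255, ERR=-44
(0,1): OLD=335/4 → NEW=0, ERR=335/4
(0,2): OLD=8681/64 → NEW=255, ERR=-7639/64
(0,3): OLD=-53473/1024 → NEW=0, ERR=-53473/1024
(1,0): OLD=5501/64 → NEW=0, ERR=5501/64
(1,1): OLD=132427/512 → NEW=255, ERR=1867/512
(1,2): OLD=2862919/16384 → NEW=255, ERR=-1315001/16384
(1,3): OLD=23358881/262144 → NEW=0, ERR=23358881/262144
(2,0): OLD=479593/8192 → NEW=0, ERR=479593/8192
(2,1): OLD=4738419/262144 → NEW=0, ERR=4738419/262144
(2,2): OLD=32381031/524288 → NEW=0, ERR=32381031/524288
(2,3): OLD=1424808955/8388608 → NEW=255, ERR=-714286085/8388608
(3,0): OLD=409717241/4194304 → NEW=0, ERR=409717241/4194304
(3,1): OLD=18228434279/67108864 → NEW=255, ERR=1115673959/67108864
(3,2): OLD=78101998041/1073741824 → NEW=0, ERR=78101998041/1073741824
(3,3): OLD=3024925397103/17179869184 → NEW=255, ERR=-1355941244817/17179869184
(4,0): OLD=94106459653/1073741824 → NEW=0, ERR=94106459653/1073741824
(4,1): OLD=2390432308335/8589934592 → NEW=255, ERR=199998987375/8589934592
(4,2): OLD=30004946090543/274877906944 → NEW=0, ERR=30004946090543/274877906944
(4,3): OLD=139145620591353/4398046511104 → NEW=0, ERR=139145620591353/4398046511104
(5,0): OLD=20032296044053/137438953472 → NEW=255, ERR=-15014637091307/137438953472
(5,1): OLD=327327150132755/4398046511104 → NEW=0, ERR=327327150132755/4398046511104
(5,2): OLD=459728204545857/2199023255552 → NEW=255, ERR=-101022725619903/2199023255552
(5,3): OLD=12990812987127643/70368744177664 → NEW=255, ERR=-4953216778176677/70368744177664
Row 0: #.#.
Row 1: .##.
Row 2: ...#
Row 3: .#.#
Row 4: .#..
Row 5: #.##

Answer: #.#.
.##.
...#
.#.#
.#..
#.##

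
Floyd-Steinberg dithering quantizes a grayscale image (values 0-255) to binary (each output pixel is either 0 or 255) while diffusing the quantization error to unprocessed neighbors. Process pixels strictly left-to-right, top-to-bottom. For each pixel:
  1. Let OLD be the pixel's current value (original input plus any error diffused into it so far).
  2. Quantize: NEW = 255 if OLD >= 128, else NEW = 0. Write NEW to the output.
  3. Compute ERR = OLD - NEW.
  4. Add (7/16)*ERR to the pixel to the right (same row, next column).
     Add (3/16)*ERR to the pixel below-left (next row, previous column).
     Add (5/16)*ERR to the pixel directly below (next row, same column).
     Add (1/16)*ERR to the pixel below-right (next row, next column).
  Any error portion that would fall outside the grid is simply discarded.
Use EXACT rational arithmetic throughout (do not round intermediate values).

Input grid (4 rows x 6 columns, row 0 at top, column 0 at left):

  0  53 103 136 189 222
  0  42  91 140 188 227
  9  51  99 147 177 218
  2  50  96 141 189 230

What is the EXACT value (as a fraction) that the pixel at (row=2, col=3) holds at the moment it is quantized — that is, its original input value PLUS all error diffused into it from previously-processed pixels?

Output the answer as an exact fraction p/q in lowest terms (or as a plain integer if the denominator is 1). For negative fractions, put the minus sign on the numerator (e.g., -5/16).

(0,0): OLD=0 → NEW=0, ERR=0
(0,1): OLD=53 → NEW=0, ERR=53
(0,2): OLD=2019/16 → NEW=0, ERR=2019/16
(0,3): OLD=48949/256 → NEW=255, ERR=-16331/256
(0,4): OLD=659827/4096 → NEW=255, ERR=-384653/4096
(0,5): OLD=11856421/65536 → NEW=255, ERR=-4855259/65536
(1,0): OLD=159/16 → NEW=0, ERR=159/16
(1,1): OLD=11081/128 → NEW=0, ERR=11081/128
(1,2): OLD=653965/4096 → NEW=255, ERR=-390515/4096
(1,3): OLD=1124465/16384 → NEW=0, ERR=1124465/16384
(1,4): OLD=179098555/1048576 → NEW=255, ERR=-88288325/1048576
(1,5): OLD=2703517869/16777216 → NEW=255, ERR=-1574672211/16777216
(2,0): OLD=58035/2048 → NEW=0, ERR=58035/2048
(2,1): OLD=4796945/65536 → NEW=0, ERR=4796945/65536
(2,2): OLD=125313491/1048576 → NEW=0, ERR=125313491/1048576
(2,3): OLD=1669218587/8388608 → NEW=255, ERR=-469876453/8388608
Target (2,3): original=147, with diffused error = 1669218587/8388608

Answer: 1669218587/8388608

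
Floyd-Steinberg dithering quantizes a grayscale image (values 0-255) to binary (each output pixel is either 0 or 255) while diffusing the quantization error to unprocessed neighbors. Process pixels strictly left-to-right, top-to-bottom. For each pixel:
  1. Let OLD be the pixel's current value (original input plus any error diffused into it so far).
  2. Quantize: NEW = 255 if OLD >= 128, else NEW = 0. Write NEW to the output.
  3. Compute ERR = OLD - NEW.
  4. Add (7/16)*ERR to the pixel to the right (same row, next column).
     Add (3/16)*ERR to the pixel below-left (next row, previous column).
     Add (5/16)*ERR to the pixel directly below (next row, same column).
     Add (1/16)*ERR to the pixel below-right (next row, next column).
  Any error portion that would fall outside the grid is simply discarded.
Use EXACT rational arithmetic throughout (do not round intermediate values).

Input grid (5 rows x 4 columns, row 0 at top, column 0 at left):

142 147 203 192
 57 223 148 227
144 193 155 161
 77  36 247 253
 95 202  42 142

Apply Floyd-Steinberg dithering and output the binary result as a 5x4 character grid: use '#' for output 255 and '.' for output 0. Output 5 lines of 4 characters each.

(0,0): OLD=142 → NEW=255, ERR=-113
(0,1): OLD=1561/16 → NEW=0, ERR=1561/16
(0,2): OLD=62895/256 → NEW=255, ERR=-2385/256
(0,3): OLD=769737/4096 → NEW=255, ERR=-274743/4096
(1,0): OLD=10235/256 → NEW=0, ERR=10235/256
(1,1): OLD=536925/2048 → NEW=255, ERR=14685/2048
(1,2): OLD=9289505/65536 → NEW=255, ERR=-7422175/65536
(1,3): OLD=163481527/1048576 → NEW=255, ERR=-103905353/1048576
(2,0): OLD=5172047/32768 → NEW=255, ERR=-3183793/32768
(2,1): OLD=140505301/1048576 → NEW=255, ERR=-126881579/1048576
(2,2): OLD=101790761/2097152 → NEW=0, ERR=101790761/2097152
(2,3): OLD=4838235749/33554432 → NEW=255, ERR=-3718144411/33554432
(3,0): OLD=401794015/16777216 → NEW=0, ERR=401794015/16777216
(3,1): OLD=3138584449/268435456 → NEW=0, ERR=3138584449/268435456
(3,2): OLD=1026255950207/4294967296 → NEW=255, ERR=-68960710273/4294967296
(3,3): OLD=14732157697785/68719476736 → NEW=255, ERR=-2791308869895/68719476736
(4,0): OLD=449581167667/4294967296 → NEW=0, ERR=449581167667/4294967296
(4,1): OLD=8587733183641/34359738368 → NEW=255, ERR=-174000100199/34359738368
(4,2): OLD=30656181151225/1099511627776 → NEW=0, ERR=30656181151225/1099511627776
(4,3): OLD=2471725034944159/17592186044416 → NEW=255, ERR=-2014282406381921/17592186044416
Row 0: #.##
Row 1: .###
Row 2: ##.#
Row 3: ..##
Row 4: .#.#

Answer: #.##
.###
##.#
..##
.#.#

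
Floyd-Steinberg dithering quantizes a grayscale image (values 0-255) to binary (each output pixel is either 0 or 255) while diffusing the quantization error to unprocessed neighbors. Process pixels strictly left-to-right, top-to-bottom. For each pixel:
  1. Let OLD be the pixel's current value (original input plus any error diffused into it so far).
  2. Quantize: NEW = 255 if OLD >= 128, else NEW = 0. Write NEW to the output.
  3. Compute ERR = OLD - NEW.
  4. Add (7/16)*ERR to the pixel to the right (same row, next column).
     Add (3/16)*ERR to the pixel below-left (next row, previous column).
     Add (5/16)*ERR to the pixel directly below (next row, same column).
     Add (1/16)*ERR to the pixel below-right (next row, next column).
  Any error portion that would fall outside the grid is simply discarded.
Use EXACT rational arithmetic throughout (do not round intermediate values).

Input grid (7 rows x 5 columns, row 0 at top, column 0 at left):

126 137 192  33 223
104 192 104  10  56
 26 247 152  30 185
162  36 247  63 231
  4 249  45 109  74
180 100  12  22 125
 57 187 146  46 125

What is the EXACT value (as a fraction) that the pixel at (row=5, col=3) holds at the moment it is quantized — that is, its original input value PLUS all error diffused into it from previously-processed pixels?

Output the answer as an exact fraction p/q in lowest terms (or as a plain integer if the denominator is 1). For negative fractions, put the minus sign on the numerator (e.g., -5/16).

(0,0): OLD=126 → NEW=0, ERR=126
(0,1): OLD=1537/8 → NEW=255, ERR=-503/8
(0,2): OLD=21055/128 → NEW=255, ERR=-11585/128
(0,3): OLD=-13511/2048 → NEW=0, ERR=-13511/2048
(0,4): OLD=7212687/32768 → NEW=255, ERR=-1143153/32768
(1,0): OLD=16843/128 → NEW=255, ERR=-15797/128
(1,1): OLD=111885/1024 → NEW=0, ERR=111885/1024
(1,2): OLD=3878161/32768 → NEW=0, ERR=3878161/32768
(1,3): OLD=6228477/131072 → NEW=0, ERR=6228477/131072
(1,4): OLD=137312087/2097152 → NEW=0, ERR=137312087/2097152
(2,0): OLD=129759/16384 → NEW=0, ERR=129759/16384
(2,1): OLD=156807813/524288 → NEW=255, ERR=23114373/524288
(2,2): OLD=1879148751/8388608 → NEW=255, ERR=-259946289/8388608
(2,3): OLD=6840574717/134217728 → NEW=0, ERR=6840574717/134217728
(2,4): OLD=495486326187/2147483648 → NEW=255, ERR=-52122004053/2147483648
(3,0): OLD=1449059055/8388608 → NEW=255, ERR=-690035985/8388608
(3,1): OLD=568666947/67108864 → NEW=0, ERR=568666947/67108864
(3,2): OLD=544033098833/2147483648 → NEW=255, ERR=-3575231407/2147483648
(3,3): OLD=307996326569/4294967296 → NEW=0, ERR=307996326569/4294967296
(3,4): OLD=17727851762413/68719476736 → NEW=255, ERR=204385194733/68719476736
(4,0): OLD=-21600471263/1073741824 → NEW=0, ERR=-21600471263/1073741824
(4,1): OLD=8156780061089/34359738368 → NEW=255, ERR=-604953222751/34359738368
(4,2): OLD=27901389867663/549755813888 → NEW=0, ERR=27901389867663/549755813888
(4,3): OLD=1355191502931873/8796093022208 → NEW=255, ERR=-887812217731167/8796093022208
(4,4): OLD=4961471615618535/140737488355328 → NEW=0, ERR=4961471615618535/140737488355328
(5,0): OLD=93685111429507/549755813888 → NEW=255, ERR=-46502621111933/549755813888
(5,1): OLD=289169712466761/4398046511104 → NEW=0, ERR=289169712466761/4398046511104
(5,2): OLD=5151032345993873/140737488355328 → NEW=0, ERR=5151032345993873/140737488355328
(5,3): OLD=9149753889379135/562949953421312 → NEW=0, ERR=9149753889379135/562949953421312
Target (5,3): original=22, with diffused error = 9149753889379135/562949953421312

Answer: 9149753889379135/562949953421312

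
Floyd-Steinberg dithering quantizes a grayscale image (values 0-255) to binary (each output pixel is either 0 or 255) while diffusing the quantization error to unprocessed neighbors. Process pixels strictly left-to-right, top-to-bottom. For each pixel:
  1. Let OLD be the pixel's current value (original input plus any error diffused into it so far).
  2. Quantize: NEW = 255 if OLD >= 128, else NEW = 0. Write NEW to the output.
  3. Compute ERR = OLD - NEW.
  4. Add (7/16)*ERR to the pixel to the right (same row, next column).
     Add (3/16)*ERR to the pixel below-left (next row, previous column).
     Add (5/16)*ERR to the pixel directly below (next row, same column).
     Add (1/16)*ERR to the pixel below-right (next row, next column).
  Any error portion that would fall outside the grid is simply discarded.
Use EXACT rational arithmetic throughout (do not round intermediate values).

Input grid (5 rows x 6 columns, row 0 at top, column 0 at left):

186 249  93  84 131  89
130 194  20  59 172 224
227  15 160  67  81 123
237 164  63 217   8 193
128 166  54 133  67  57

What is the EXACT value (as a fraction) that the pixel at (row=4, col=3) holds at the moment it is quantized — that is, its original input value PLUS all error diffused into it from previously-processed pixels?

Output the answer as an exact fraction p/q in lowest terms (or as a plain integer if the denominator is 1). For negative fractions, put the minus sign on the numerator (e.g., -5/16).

Answer: 2747713235557999/17592186044416

Derivation:
(0,0): OLD=186 → NEW=255, ERR=-69
(0,1): OLD=3501/16 → NEW=255, ERR=-579/16
(0,2): OLD=19755/256 → NEW=0, ERR=19755/256
(0,3): OLD=482349/4096 → NEW=0, ERR=482349/4096
(0,4): OLD=11961659/65536 → NEW=255, ERR=-4750021/65536
(0,5): OLD=60073117/1048576 → NEW=0, ERR=60073117/1048576
(1,0): OLD=26023/256 → NEW=0, ERR=26023/256
(1,1): OLD=486033/2048 → NEW=255, ERR=-36207/2048
(1,2): OLD=3683045/65536 → NEW=0, ERR=3683045/65536
(1,3): OLD=29260609/262144 → NEW=0, ERR=29260609/262144
(1,4): OLD=3628677219/16777216 → NEW=255, ERR=-649512861/16777216
(1,5): OLD=59172796101/268435456 → NEW=255, ERR=-9278245179/268435456
(2,0): OLD=8370635/32768 → NEW=255, ERR=14795/32768
(2,1): OLD=27853673/1048576 → NEW=0, ERR=27853673/1048576
(2,2): OLD=3506563195/16777216 → NEW=255, ERR=-771626885/16777216
(2,3): OLD=10470751587/134217728 → NEW=0, ERR=10470751587/134217728
(2,4): OLD=444649972393/4294967296 → NEW=0, ERR=444649972393/4294967296
(2,5): OLD=10656510538543/68719476736 → NEW=255, ERR=-6866956029137/68719476736
(3,0): OLD=4062128411/16777216 → NEW=255, ERR=-216061669/16777216
(3,1): OLD=21215985663/134217728 → NEW=255, ERR=-13009534977/134217728
(3,2): OLD=24168587245/1073741824 → NEW=0, ERR=24168587245/1073741824
(3,3): OLD=18400580583111/68719476736 → NEW=255, ERR=877114015431/68719476736
(3,4): OLD=17634022823399/549755813888 → NEW=0, ERR=17634022823399/549755813888
(3,5): OLD=1603321068350761/8796093022208 → NEW=255, ERR=-639682652312279/8796093022208
(4,0): OLD=227206835253/2147483648 → NEW=0, ERR=227206835253/2147483648
(4,1): OLD=6370757247537/34359738368 → NEW=255, ERR=-2390976036303/34359738368
(4,2): OLD=29604371448131/1099511627776 → NEW=0, ERR=29604371448131/1099511627776
(4,3): OLD=2747713235557999/17592186044416 → NEW=255, ERR=-1738294205768081/17592186044416
Target (4,3): original=133, with diffused error = 2747713235557999/17592186044416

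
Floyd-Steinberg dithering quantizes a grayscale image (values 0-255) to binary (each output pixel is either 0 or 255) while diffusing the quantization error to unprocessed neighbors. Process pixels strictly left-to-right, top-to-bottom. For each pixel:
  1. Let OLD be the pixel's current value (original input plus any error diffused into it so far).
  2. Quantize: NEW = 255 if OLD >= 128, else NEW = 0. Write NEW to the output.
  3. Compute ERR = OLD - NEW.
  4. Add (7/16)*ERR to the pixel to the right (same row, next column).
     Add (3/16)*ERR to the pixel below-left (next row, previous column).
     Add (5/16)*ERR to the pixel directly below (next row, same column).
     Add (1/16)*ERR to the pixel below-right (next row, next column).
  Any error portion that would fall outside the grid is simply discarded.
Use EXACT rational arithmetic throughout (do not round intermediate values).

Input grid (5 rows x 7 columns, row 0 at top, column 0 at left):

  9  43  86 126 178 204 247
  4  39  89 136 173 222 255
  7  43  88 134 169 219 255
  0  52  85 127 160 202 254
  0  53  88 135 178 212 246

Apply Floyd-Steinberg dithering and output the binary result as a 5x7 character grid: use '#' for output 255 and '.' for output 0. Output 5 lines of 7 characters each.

(0,0): OLD=9 → NEW=0, ERR=9
(0,1): OLD=751/16 → NEW=0, ERR=751/16
(0,2): OLD=27273/256 → NEW=0, ERR=27273/256
(0,3): OLD=707007/4096 → NEW=255, ERR=-337473/4096
(0,4): OLD=9303097/65536 → NEW=255, ERR=-7408583/65536
(0,5): OLD=162049423/1048576 → NEW=255, ERR=-105337457/1048576
(0,6): OLD=3406610153/16777216 → NEW=255, ERR=-871579927/16777216
(1,0): OLD=3997/256 → NEW=0, ERR=3997/256
(1,1): OLD=165963/2048 → NEW=0, ERR=165963/2048
(1,2): OLD=9517863/65536 → NEW=255, ERR=-7193817/65536
(1,3): OLD=12501979/262144 → NEW=0, ERR=12501979/262144
(1,4): OLD=2257421681/16777216 → NEW=255, ERR=-2020768399/16777216
(1,5): OLD=16254479425/134217728 → NEW=0, ERR=16254479425/134217728
(1,6): OLD=613043294639/2147483648 → NEW=255, ERR=65434964399/2147483648
(2,0): OLD=887145/32768 → NEW=0, ERR=887145/32768
(2,1): OLD=63504659/1048576 → NEW=0, ERR=63504659/1048576
(2,2): OLD=1580419065/16777216 → NEW=0, ERR=1580419065/16777216
(2,3): OLD=21564997745/134217728 → NEW=255, ERR=-12660522895/134217728
(2,4): OLD=124317395905/1073741824 → NEW=0, ERR=124317395905/1073741824
(2,5): OLD=10503231137387/34359738368 → NEW=255, ERR=1741497853547/34359738368
(2,6): OLD=161774161400989/549755813888 → NEW=255, ERR=21586428859549/549755813888
(3,0): OLD=332457177/16777216 → NEW=0, ERR=332457177/16777216
(3,1): OLD=13280846053/134217728 → NEW=0, ERR=13280846053/134217728
(3,2): OLD=154432911359/1073741824 → NEW=255, ERR=-119371253761/1073741824
(3,3): OLD=328480675529/4294967296 → NEW=0, ERR=328480675529/4294967296
(3,4): OLD=128230031096025/549755813888 → NEW=255, ERR=-11957701445415/549755813888
(3,5): OLD=980418250966939/4398046511104 → NEW=255, ERR=-141083609364581/4398046511104
(3,6): OLD=17972444635210565/70368744177664 → NEW=255, ERR=28414869906245/70368744177664
(4,0): OLD=53140825239/2147483648 → NEW=0, ERR=53140825239/2147483648
(4,1): OLD=2581846590507/34359738368 → NEW=0, ERR=2581846590507/34359738368
(4,2): OLD=58635469956197/549755813888 → NEW=0, ERR=58635469956197/549755813888
(4,3): OLD=855578646884071/4398046511104 → NEW=255, ERR=-265923213447449/4398046511104
(4,4): OLD=5049489647661701/35184372088832 → NEW=255, ERR=-3922525234990459/35184372088832
(4,5): OLD=171043397036308997/1125899906842624 → NEW=255, ERR=-116061079208560123/1125899906842624
(4,6): OLD=3585270264467814067/18014398509481984 → NEW=255, ERR=-1008401355450091853/18014398509481984
Row 0: ...####
Row 1: ..#.#.#
Row 2: ...#.##
Row 3: ..#.###
Row 4: ...####

Answer: ...####
..#.#.#
...#.##
..#.###
...####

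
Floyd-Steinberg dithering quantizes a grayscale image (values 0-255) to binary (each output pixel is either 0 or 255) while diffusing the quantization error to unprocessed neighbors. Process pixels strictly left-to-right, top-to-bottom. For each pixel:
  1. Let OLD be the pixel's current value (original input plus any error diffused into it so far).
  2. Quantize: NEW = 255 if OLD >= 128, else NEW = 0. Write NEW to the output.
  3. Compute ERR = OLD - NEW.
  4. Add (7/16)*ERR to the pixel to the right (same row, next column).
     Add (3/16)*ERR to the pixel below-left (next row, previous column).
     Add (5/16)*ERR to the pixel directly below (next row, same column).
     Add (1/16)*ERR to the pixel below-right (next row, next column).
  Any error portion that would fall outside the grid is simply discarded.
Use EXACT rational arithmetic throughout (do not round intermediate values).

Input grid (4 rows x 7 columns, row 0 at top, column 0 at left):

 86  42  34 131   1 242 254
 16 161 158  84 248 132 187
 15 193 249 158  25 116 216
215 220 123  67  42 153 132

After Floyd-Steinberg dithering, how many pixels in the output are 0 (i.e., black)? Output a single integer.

Answer: 13

Derivation:
(0,0): OLD=86 → NEW=0, ERR=86
(0,1): OLD=637/8 → NEW=0, ERR=637/8
(0,2): OLD=8811/128 → NEW=0, ERR=8811/128
(0,3): OLD=329965/2048 → NEW=255, ERR=-192275/2048
(0,4): OLD=-1313157/32768 → NEW=0, ERR=-1313157/32768
(0,5): OLD=117685597/524288 → NEW=255, ERR=-16007843/524288
(0,6): OLD=2018651531/8388608 → NEW=255, ERR=-120443509/8388608
(1,0): OLD=7399/128 → NEW=0, ERR=7399/128
(1,1): OLD=234961/1024 → NEW=255, ERR=-26159/1024
(1,2): OLD=5102245/32768 → NEW=255, ERR=-3253595/32768
(1,3): OLD=1049793/131072 → NEW=0, ERR=1049793/131072
(1,4): OLD=1907470499/8388608 → NEW=255, ERR=-231624541/8388608
(1,5): OLD=7058621075/67108864 → NEW=0, ERR=7058621075/67108864
(1,6): OLD=243333324349/1073741824 → NEW=255, ERR=-30470840771/1073741824
(2,0): OLD=463243/16384 → NEW=0, ERR=463243/16384
(2,1): OLD=95620905/524288 → NEW=255, ERR=-38072535/524288
(2,2): OLD=1561172155/8388608 → NEW=255, ERR=-577922885/8388608
(2,3): OLD=7984540323/67108864 → NEW=0, ERR=7984540323/67108864
(2,4): OLD=47591851731/536870912 → NEW=0, ERR=47591851731/536870912
(2,5): OLD=3102779972017/17179869184 → NEW=255, ERR=-1278086669903/17179869184
(2,6): OLD=49796360944103/274877906944 → NEW=255, ERR=-20297505326617/274877906944
(3,0): OLD=1763451995/8388608 → NEW=255, ERR=-375643045/8388608
(3,1): OLD=11178003903/67108864 → NEW=255, ERR=-5934756417/67108864
(3,2): OLD=43245185261/536870912 → NEW=0, ERR=43245185261/536870912
(3,3): OLD=325853004491/2147483648 → NEW=255, ERR=-221755325749/2147483648
(3,4): OLD=4951052439643/274877906944 → NEW=0, ERR=4951052439643/274877906944
(3,5): OLD=284393030895297/2199023255552 → NEW=255, ERR=-276357899270463/2199023255552
(3,6): OLD=1734336514020319/35184372088832 → NEW=0, ERR=1734336514020319/35184372088832
Output grid:
  Row 0: ...#.##  (4 black, running=4)
  Row 1: .##.#.#  (3 black, running=7)
  Row 2: .##..##  (3 black, running=10)
  Row 3: ##.#.#.  (3 black, running=13)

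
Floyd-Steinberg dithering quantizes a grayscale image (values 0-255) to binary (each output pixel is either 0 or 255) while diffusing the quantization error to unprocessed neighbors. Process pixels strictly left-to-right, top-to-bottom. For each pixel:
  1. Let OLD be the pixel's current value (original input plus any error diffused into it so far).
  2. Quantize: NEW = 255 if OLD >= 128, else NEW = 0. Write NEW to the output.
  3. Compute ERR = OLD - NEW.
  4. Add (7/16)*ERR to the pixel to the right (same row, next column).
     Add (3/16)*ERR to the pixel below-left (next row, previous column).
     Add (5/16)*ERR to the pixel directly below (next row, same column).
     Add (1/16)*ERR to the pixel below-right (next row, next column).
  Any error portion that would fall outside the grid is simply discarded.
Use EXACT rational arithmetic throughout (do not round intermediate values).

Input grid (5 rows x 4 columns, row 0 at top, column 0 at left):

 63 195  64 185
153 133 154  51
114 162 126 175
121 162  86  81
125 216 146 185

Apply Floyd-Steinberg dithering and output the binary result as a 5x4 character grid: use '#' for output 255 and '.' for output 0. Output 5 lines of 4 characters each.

Answer: .#.#
#.#.
.#.#
##..
.###

Derivation:
(0,0): OLD=63 → NEW=0, ERR=63
(0,1): OLD=3561/16 → NEW=255, ERR=-519/16
(0,2): OLD=12751/256 → NEW=0, ERR=12751/256
(0,3): OLD=847017/4096 → NEW=255, ERR=-197463/4096
(1,0): OLD=42651/256 → NEW=255, ERR=-22629/256
(1,1): OLD=199613/2048 → NEW=0, ERR=199613/2048
(1,2): OLD=13181953/65536 → NEW=255, ERR=-3529727/65536
(1,3): OLD=16236503/1048576 → NEW=0, ERR=16236503/1048576
(2,0): OLD=3429231/32768 → NEW=0, ERR=3429231/32768
(2,1): OLD=233434421/1048576 → NEW=255, ERR=-33952459/1048576
(2,2): OLD=218099401/2097152 → NEW=0, ERR=218099401/2097152
(2,3): OLD=7448135173/33554432 → NEW=255, ERR=-1108244987/33554432
(3,0): OLD=2476862719/16777216 → NEW=255, ERR=-1801327361/16777216
(3,1): OLD=35151207521/268435456 → NEW=255, ERR=-33299833759/268435456
(3,2): OLD=240562258591/4294967296 → NEW=0, ERR=240562258591/4294967296
(3,3): OLD=6987604207321/68719476736 → NEW=0, ERR=6987604207321/68719476736
(4,0): OLD=292865221843/4294967296 → NEW=0, ERR=292865221843/4294967296
(4,1): OLD=7245011899257/34359738368 → NEW=255, ERR=-1516721384583/34359738368
(4,2): OLD=170977634138073/1099511627776 → NEW=255, ERR=-109397830944807/1099511627776
(4,3): OLD=3109361876388287/17592186044416 → NEW=255, ERR=-1376645564937793/17592186044416
Row 0: .#.#
Row 1: #.#.
Row 2: .#.#
Row 3: ##..
Row 4: .###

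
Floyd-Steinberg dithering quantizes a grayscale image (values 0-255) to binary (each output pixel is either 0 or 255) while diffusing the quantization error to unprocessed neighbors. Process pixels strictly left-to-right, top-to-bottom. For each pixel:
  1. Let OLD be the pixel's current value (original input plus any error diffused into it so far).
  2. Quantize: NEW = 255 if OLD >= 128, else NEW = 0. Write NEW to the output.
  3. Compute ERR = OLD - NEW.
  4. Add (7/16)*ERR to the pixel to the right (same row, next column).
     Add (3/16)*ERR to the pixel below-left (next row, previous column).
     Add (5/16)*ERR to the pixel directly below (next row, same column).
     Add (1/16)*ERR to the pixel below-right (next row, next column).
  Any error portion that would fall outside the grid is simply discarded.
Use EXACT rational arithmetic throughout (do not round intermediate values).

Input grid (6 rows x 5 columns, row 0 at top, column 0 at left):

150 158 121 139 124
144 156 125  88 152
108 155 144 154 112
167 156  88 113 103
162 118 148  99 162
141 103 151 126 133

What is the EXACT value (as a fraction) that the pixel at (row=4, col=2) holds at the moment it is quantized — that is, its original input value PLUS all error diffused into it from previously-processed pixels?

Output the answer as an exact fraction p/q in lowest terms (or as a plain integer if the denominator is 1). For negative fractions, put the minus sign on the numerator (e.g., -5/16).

(0,0): OLD=150 → NEW=255, ERR=-105
(0,1): OLD=1793/16 → NEW=0, ERR=1793/16
(0,2): OLD=43527/256 → NEW=255, ERR=-21753/256
(0,3): OLD=417073/4096 → NEW=0, ERR=417073/4096
(0,4): OLD=11045975/65536 → NEW=255, ERR=-5665705/65536
(1,0): OLD=33843/256 → NEW=255, ERR=-31437/256
(1,1): OLD=235109/2048 → NEW=0, ERR=235109/2048
(1,2): OLD=11453513/65536 → NEW=255, ERR=-5258167/65536
(1,3): OLD=16566869/262144 → NEW=0, ERR=16566869/262144
(1,4): OLD=666880863/4194304 → NEW=255, ERR=-402666657/4194304
(2,0): OLD=2986791/32768 → NEW=0, ERR=2986791/32768
(2,1): OLD=218139421/1048576 → NEW=255, ERR=-49247459/1048576
(2,2): OLD=1969711767/16777216 → NEW=0, ERR=1969711767/16777216
(2,3): OLD=54250350037/268435456 → NEW=255, ERR=-14200691243/268435456
(2,4): OLD=269742642067/4294967296 → NEW=0, ERR=269742642067/4294967296
(3,0): OLD=3131939255/16777216 → NEW=255, ERR=-1146250825/16777216
(3,1): OLD=18675375467/134217728 → NEW=255, ERR=-15550145173/134217728
(3,2): OLD=262622607753/4294967296 → NEW=0, ERR=262622607753/4294967296
(3,3): OLD=1222634745569/8589934592 → NEW=255, ERR=-967798575391/8589934592
(3,4): OLD=9624626480773/137438953472 → NEW=0, ERR=9624626480773/137438953472
(4,0): OLD=255391882457/2147483648 → NEW=0, ERR=255391882457/2147483648
(4,1): OLD=9690788993625/68719476736 → NEW=255, ERR=-7832677574055/68719476736
(4,2): OLD=97719946374743/1099511627776 → NEW=0, ERR=97719946374743/1099511627776
Target (4,2): original=148, with diffused error = 97719946374743/1099511627776

Answer: 97719946374743/1099511627776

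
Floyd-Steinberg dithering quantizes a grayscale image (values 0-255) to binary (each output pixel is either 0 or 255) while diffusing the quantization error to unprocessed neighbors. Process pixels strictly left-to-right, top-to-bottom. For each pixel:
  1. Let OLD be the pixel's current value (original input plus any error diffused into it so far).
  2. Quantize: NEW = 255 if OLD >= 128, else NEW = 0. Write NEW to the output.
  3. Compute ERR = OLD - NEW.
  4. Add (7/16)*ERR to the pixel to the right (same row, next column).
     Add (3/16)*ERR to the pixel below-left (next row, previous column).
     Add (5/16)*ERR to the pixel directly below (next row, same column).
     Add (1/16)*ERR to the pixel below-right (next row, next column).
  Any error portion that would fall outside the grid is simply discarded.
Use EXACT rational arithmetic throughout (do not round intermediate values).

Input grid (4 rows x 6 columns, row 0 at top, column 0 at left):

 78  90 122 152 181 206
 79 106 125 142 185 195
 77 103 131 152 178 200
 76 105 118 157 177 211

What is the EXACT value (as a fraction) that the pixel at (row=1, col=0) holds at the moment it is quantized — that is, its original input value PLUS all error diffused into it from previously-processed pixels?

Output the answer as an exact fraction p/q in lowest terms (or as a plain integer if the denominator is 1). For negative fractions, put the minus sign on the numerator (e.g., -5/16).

Answer: 16211/128

Derivation:
(0,0): OLD=78 → NEW=0, ERR=78
(0,1): OLD=993/8 → NEW=0, ERR=993/8
(0,2): OLD=22567/128 → NEW=255, ERR=-10073/128
(0,3): OLD=240785/2048 → NEW=0, ERR=240785/2048
(0,4): OLD=7616503/32768 → NEW=255, ERR=-739337/32768
(0,5): OLD=102827969/524288 → NEW=255, ERR=-30865471/524288
(1,0): OLD=16211/128 → NEW=0, ERR=16211/128
Target (1,0): original=79, with diffused error = 16211/128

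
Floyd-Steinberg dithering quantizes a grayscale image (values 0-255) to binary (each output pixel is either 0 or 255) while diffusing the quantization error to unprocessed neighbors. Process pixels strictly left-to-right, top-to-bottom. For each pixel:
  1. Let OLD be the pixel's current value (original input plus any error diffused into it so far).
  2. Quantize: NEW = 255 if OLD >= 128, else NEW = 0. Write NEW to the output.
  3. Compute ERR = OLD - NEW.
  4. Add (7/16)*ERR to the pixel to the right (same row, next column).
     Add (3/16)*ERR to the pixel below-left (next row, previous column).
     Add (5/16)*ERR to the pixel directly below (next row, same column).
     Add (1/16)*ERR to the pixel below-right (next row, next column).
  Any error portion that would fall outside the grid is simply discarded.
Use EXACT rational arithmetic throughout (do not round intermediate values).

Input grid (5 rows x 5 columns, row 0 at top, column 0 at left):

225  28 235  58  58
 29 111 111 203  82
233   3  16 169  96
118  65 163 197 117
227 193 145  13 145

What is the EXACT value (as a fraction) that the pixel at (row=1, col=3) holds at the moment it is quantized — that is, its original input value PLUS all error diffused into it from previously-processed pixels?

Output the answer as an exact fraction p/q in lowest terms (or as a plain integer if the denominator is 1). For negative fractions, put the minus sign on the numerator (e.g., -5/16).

Answer: 25767587/131072

Derivation:
(0,0): OLD=225 → NEW=255, ERR=-30
(0,1): OLD=119/8 → NEW=0, ERR=119/8
(0,2): OLD=30913/128 → NEW=255, ERR=-1727/128
(0,3): OLD=106695/2048 → NEW=0, ERR=106695/2048
(0,4): OLD=2647409/32768 → NEW=0, ERR=2647409/32768
(1,0): OLD=2869/128 → NEW=0, ERR=2869/128
(1,1): OLD=123955/1024 → NEW=0, ERR=123955/1024
(1,2): OLD=5585007/32768 → NEW=255, ERR=-2770833/32768
(1,3): OLD=25767587/131072 → NEW=255, ERR=-7655773/131072
Target (1,3): original=203, with diffused error = 25767587/131072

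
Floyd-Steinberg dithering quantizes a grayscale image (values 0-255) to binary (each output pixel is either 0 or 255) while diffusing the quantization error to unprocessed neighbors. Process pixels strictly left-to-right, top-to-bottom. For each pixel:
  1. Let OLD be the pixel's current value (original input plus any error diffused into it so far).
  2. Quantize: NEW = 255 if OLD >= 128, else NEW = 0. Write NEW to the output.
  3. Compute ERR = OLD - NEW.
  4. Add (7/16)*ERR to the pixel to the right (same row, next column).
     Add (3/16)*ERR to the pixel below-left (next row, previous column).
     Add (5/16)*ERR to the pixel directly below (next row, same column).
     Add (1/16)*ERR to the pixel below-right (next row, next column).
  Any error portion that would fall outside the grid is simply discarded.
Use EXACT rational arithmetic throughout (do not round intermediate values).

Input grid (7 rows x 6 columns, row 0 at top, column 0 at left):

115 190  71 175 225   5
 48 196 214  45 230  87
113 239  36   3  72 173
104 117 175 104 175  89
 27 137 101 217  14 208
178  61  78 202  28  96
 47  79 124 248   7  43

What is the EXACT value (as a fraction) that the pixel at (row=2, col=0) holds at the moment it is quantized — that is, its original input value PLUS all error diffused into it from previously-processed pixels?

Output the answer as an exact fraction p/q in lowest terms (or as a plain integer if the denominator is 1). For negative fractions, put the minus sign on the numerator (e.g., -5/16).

Answer: 4480179/32768

Derivation:
(0,0): OLD=115 → NEW=0, ERR=115
(0,1): OLD=3845/16 → NEW=255, ERR=-235/16
(0,2): OLD=16531/256 → NEW=0, ERR=16531/256
(0,3): OLD=832517/4096 → NEW=255, ERR=-211963/4096
(0,4): OLD=13261859/65536 → NEW=255, ERR=-3449821/65536
(0,5): OLD=-18905867/1048576 → NEW=0, ERR=-18905867/1048576
(1,0): OLD=20783/256 → NEW=0, ERR=20783/256
(1,1): OLD=504265/2048 → NEW=255, ERR=-17975/2048
(1,2): OLD=14399485/65536 → NEW=255, ERR=-2312195/65536
(1,3): OLD=1981497/262144 → NEW=0, ERR=1981497/262144
(1,4): OLD=3527275787/16777216 → NEW=255, ERR=-750914293/16777216
(1,5): OLD=15701861085/268435456 → NEW=0, ERR=15701861085/268435456
(2,0): OLD=4480179/32768 → NEW=255, ERR=-3875661/32768
Target (2,0): original=113, with diffused error = 4480179/32768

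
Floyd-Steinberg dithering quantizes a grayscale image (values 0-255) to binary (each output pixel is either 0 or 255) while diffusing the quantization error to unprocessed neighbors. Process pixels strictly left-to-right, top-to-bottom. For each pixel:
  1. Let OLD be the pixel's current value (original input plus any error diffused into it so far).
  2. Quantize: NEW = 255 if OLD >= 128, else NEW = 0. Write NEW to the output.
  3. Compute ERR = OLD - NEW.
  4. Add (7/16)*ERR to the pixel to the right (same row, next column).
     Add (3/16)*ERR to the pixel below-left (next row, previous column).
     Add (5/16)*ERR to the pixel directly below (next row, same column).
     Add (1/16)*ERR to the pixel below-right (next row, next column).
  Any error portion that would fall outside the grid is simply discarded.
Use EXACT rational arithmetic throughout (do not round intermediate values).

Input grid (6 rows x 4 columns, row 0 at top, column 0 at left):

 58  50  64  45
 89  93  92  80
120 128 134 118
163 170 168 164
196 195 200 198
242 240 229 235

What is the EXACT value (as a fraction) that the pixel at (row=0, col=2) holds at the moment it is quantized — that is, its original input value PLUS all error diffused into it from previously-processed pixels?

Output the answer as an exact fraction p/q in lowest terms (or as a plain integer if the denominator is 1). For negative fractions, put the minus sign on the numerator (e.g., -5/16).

(0,0): OLD=58 → NEW=0, ERR=58
(0,1): OLD=603/8 → NEW=0, ERR=603/8
(0,2): OLD=12413/128 → NEW=0, ERR=12413/128
Target (0,2): original=64, with diffused error = 12413/128

Answer: 12413/128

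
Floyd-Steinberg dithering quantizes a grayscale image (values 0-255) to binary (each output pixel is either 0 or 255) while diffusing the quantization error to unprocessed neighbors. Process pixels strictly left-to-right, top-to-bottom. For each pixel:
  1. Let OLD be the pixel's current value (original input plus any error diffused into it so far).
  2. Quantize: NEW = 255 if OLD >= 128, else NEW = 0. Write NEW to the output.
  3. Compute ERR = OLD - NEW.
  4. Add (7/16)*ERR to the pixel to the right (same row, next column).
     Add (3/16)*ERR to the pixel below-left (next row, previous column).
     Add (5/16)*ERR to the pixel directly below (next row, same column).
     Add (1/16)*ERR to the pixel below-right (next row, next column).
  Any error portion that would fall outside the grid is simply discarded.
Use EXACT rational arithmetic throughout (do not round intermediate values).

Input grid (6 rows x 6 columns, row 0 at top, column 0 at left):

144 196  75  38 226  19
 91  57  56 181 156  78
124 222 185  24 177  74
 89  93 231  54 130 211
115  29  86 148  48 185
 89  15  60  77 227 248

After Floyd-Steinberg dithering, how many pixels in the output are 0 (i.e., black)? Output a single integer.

Answer: 20

Derivation:
(0,0): OLD=144 → NEW=255, ERR=-111
(0,1): OLD=2359/16 → NEW=255, ERR=-1721/16
(0,2): OLD=7153/256 → NEW=0, ERR=7153/256
(0,3): OLD=205719/4096 → NEW=0, ERR=205719/4096
(0,4): OLD=16251169/65536 → NEW=255, ERR=-460511/65536
(0,5): OLD=16699367/1048576 → NEW=0, ERR=16699367/1048576
(1,0): OLD=9253/256 → NEW=0, ERR=9253/256
(1,1): OLD=76803/2048 → NEW=0, ERR=76803/2048
(1,2): OLD=5494079/65536 → NEW=0, ERR=5494079/65536
(1,3): OLD=61289491/262144 → NEW=255, ERR=-5557229/262144
(1,4): OLD=2527564569/16777216 → NEW=255, ERR=-1750625511/16777216
(1,5): OLD=9901645535/268435456 → NEW=0, ERR=9901645535/268435456
(2,0): OLD=4663761/32768 → NEW=255, ERR=-3692079/32768
(2,1): OLD=212234251/1048576 → NEW=255, ERR=-55152629/1048576
(2,2): OLD=3129879265/16777216 → NEW=255, ERR=-1148310815/16777216
(2,3): OLD=-3609715175/134217728 → NEW=0, ERR=-3609715175/134217728
(2,4): OLD=593637492171/4294967296 → NEW=255, ERR=-501579168309/4294967296
(2,5): OLD=1918158612285/68719476736 → NEW=0, ERR=1918158612285/68719476736
(3,0): OLD=736981697/16777216 → NEW=0, ERR=736981697/16777216
(3,1): OLD=10187941037/134217728 → NEW=0, ERR=10187941037/134217728
(3,2): OLD=251781597655/1073741824 → NEW=255, ERR=-22022567465/1073741824
(3,3): OLD=717960353157/68719476736 → NEW=0, ERR=717960353157/68719476736
(3,4): OLD=55871101142757/549755813888 → NEW=0, ERR=55871101142757/549755813888
(3,5): OLD=2259597546633035/8796093022208 → NEW=255, ERR=16593825969995/8796093022208
(4,0): OLD=307003710511/2147483648 → NEW=255, ERR=-240604619729/2147483648
(4,1): OLD=89433609955/34359738368 → NEW=0, ERR=89433609955/34359738368
(4,2): OLD=96132955809721/1099511627776 → NEW=0, ERR=96132955809721/1099511627776
(4,3): OLD=3646686551266557/17592186044416 → NEW=255, ERR=-839320890059523/17592186044416
(4,4): OLD=16858289640764109/281474976710656 → NEW=0, ERR=16858289640764109/281474976710656
(4,5): OLD=982434974489181307/4503599627370496 → NEW=255, ERR=-165982930490295173/4503599627370496
(5,0): OLD=29948198687577/549755813888 → NEW=0, ERR=29948198687577/549755813888
(5,1): OLD=862676252013033/17592186044416 → NEW=0, ERR=862676252013033/17592186044416
(5,2): OLD=14072848084813331/140737488355328 → NEW=0, ERR=14072848084813331/140737488355328
(5,3): OLD=551836278899733889/4503599627370496 → NEW=0, ERR=551836278899733889/4503599627370496
(5,4): OLD=2606972003855348001/9007199254740992 → NEW=255, ERR=310136193896395041/9007199254740992
(5,5): OLD=36791155963688521301/144115188075855872 → NEW=255, ERR=41783004345273941/144115188075855872
Output grid:
  Row 0: ##..#.  (3 black, running=3)
  Row 1: ...##.  (4 black, running=7)
  Row 2: ###.#.  (2 black, running=9)
  Row 3: ..#..#  (4 black, running=13)
  Row 4: #..#.#  (3 black, running=16)
  Row 5: ....##  (4 black, running=20)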